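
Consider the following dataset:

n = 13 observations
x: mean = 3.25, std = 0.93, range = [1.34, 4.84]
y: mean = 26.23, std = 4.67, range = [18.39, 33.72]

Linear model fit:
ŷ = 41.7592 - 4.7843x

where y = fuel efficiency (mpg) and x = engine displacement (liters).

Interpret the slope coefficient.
For each additional liter of engine displacement, predicted fuel efficiency decreases by approximately 4.7843 mpg.

The slope β₁ = -4.7843 gives the rate at which the fitted fuel efficiency changes with engine displacement.

Interpretation:
- Engine displacement up by 1 liter → predicted fuel efficiency decreases by 4.7843 mpg
- This is a linear approximation: the same per-unit change is assumed across the whole observed x range

(β₀ = 41.7592 is the fitted value at x = 0 and is not part of the slope interpretation.)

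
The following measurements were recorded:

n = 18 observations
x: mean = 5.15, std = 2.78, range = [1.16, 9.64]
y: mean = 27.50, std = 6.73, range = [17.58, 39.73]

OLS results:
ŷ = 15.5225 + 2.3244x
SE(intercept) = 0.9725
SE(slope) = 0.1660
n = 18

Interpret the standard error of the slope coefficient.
SE(β̂₁) = 0.1660 is the estimated standard deviation of the slope estimate across repeated samples; relative to β̂₁ = 2.3244 that is 7.1%, a precise estimate.

SE(β̂₁) = s / √Sxx, where s is the residual standard deviation and Sxx = Σ(x − x̄)². It is the yardstick for how far β̂₁ = 2.3244 could plausibly be from the true slope.

Relative precision:
- SE / |β̂₁| = 0.1660 / 2.3244 = 7.1%
- Rule of thumb (under 20%: precise; 20% to under 50%: moderately precise; 50% or more: imprecise) → precise

Link to the t-test: t = β̂₁ / SE(β̂₁) = 2.3244 / 0.1660 = 14.0024, the statistic for H₀: β₁ = 0.

What drives SE(β̂₁): more residual scatter → larger SE.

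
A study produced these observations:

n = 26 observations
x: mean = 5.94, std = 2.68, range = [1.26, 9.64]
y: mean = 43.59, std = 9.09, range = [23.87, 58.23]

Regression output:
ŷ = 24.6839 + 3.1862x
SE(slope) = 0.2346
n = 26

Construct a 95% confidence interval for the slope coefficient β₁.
The 95% CI for β₁ is (2.7020, 3.6704)

Confidence interval for the slope:

The 95% CI for β₁ is: β̂₁ ± t*(α/2, n-2) × SE(β̂₁)

Step 1: Find critical t-value
- Confidence level = 0.95
- Degrees of freedom = n - 2 = 26 - 2 = 24
- t*(α/2, 24) = 2.0639

Step 2: Calculate margin of error
Margin = 2.0639 × 0.2346 = 0.4842

Step 3: Construct interval
CI = 3.1862 ± 0.4842
CI = (2.7020, 3.6704)

Interpretation: each one-unit increase in x is associated with a change in mean y of between 2.7020 and 3.6704, with 95% confidence.
Both endpoints are positive, so the data support a genuinely positive slope at this confidence level.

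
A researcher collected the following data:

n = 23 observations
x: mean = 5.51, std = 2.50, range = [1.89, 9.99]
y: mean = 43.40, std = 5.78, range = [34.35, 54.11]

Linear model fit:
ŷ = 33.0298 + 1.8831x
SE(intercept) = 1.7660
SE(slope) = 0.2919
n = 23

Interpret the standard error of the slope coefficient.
The slope 1.8831 is pinned down to within about ±0.2919 (one SE) by these data — relative uncertainty 15.5%, i.e. precise.

SE(β̂₁) = s / √Sxx, where s is the residual standard deviation and Sxx = Σ(x − x̄)². It is the yardstick for how far β̂₁ = 1.8831 could plausibly be from the true slope.

Relative precision:
- SE / |β̂₁| = 0.2919 / 1.8831 = 15.5%
- Rule of thumb (under 20%: precise; 20% to under 50%: moderately precise; 50% or more: imprecise) → precise

Link to the t-test: t = β̂₁ / SE(β̂₁) = 1.8831 / 0.2919 = 6.4512, the statistic for H₀: β₁ = 0.

What drives SE(β̂₁): more residual scatter → larger SE; wider spread of x values → smaller SE.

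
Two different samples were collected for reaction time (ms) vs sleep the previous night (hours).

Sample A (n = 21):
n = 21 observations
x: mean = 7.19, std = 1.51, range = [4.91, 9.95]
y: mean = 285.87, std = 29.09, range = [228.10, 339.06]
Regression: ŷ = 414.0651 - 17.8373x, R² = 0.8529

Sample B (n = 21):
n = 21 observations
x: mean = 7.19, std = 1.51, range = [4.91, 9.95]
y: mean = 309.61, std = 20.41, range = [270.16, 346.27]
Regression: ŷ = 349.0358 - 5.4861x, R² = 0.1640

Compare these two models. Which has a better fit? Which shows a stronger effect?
Model A has the better fit (R² = 0.8529 vs 0.1640). Model A shows the stronger effect (|β₁| = 17.8373 vs 5.4861).

Model Comparison:

Goodness of fit (R²):
- Model A: R² = 0.8529 → 85.29% of variance in reaction time explained
- Model B: R² = 0.1640 → 16.40% of variance in reaction time explained
- 0.8529 > 0.1640 → Model A has the better fit

Strength of effect — compare |β₁|:
- Model A: β₁ = -17.8373 → predicted reaction time falls 17.8373 ms per additional hour of sleep
- Model B: β₁ = -5.4861 → predicted reaction time falls 5.4861 ms per additional hour of sleep
- |-17.8373| > |-5.4861| → Model A shows the stronger marginal effect

Note: A steeper slope doesn't make a better model if the scatter around the line is large.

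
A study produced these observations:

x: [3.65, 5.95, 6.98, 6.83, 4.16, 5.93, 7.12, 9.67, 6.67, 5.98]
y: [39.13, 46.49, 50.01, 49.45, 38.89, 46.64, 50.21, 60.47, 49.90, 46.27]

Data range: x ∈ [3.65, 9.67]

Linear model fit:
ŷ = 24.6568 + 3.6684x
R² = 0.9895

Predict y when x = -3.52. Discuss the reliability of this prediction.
ŷ = 11.7440 (extrapolation — x = -3.52 lies outside [3.65, 9.67], so reliability is low).

Prediction calculation:
ŷ = 24.6568 + 3.6684 × (-3.52)
ŷ = 11.7440

Reliability:
- Data range: x ∈ [3.65, 9.67]
- Prediction point: x = -3.52 is 7.17 units below the observed range → this is EXTRAPOLATION, not interpolation

Why that matters here:
- The linear relationship may not hold outside the observed range
- Real relationships often flatten, saturate, or turn nonlinear at extremes

The R² = 0.9895 only validates the fit within [3.65, 9.67]; treat ŷ = 11.7440 with caution.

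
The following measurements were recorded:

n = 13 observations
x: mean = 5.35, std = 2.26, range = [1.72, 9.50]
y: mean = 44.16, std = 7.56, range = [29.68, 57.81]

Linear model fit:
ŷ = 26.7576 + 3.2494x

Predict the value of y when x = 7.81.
ŷ = 52.1354

Plug x = 7.81 into the fitted line:

ŷ = 26.7576 + 3.2494 × 7.81
ŷ = 26.7576 + 25.3778
ŷ = 52.1354

This is the fitted mean response at that x — an individual observation would come with a wider prediction interval.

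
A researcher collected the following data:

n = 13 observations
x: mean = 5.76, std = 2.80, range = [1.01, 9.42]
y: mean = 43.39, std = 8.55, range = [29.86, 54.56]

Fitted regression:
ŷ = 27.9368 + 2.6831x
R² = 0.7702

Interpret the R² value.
The model explains 77.02% of the variance in y (R² = 0.7702), leaving 22.98% unexplained; the fit is strong.

R² (coefficient of determination) measures the proportion of variance in y explained by the regression model.

Here R² = 0.7702:
- Explained: 77.02% of the variation in y
- Unexplained (residual): 100% − 77.02% = 22.98%
- Rule of thumb (below 0.3 weak; 0.3 to below 0.7 moderate; 0.7 and above strong) → strong

Calculation: R² = 1 − (SS_res / SS_tot), where SS_res is the sum of squared residuals and SS_tot the total sum of squares.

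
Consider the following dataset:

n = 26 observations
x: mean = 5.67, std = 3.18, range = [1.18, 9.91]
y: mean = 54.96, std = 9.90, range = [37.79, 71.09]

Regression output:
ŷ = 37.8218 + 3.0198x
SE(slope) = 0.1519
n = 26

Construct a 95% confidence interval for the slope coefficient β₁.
The 95% CI for β₁ is (2.7063, 3.3333)

Confidence interval for the slope:

The 95% CI for β₁ is: β̂₁ ± t*(α/2, n-2) × SE(β̂₁)

Step 1: Find critical t-value
- Confidence level = 0.95
- Degrees of freedom = n - 2 = 26 - 2 = 24
- t*(α/2, 24) = 2.0639

Step 2: Calculate margin of error
Margin = 2.0639 × 0.1519 = 0.3135

Step 3: Construct interval
CI = 3.0198 ± 0.3135
CI = (2.7063, 3.3333)

Interpretation: each one-unit increase in x is associated with a change in mean y of between 2.7063 and 3.3333, with 95% confidence.
Both endpoints are positive, so the data support a genuinely positive slope at this confidence level.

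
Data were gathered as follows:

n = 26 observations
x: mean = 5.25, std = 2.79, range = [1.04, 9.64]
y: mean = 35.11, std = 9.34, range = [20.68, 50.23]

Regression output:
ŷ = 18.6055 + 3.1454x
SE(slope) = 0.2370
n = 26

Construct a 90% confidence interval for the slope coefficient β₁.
The 90% CI for β₁ is (2.7399, 3.5509)

Confidence interval for the slope:

The 90% CI for β₁ is: β̂₁ ± t*(α/2, n-2) × SE(β̂₁)

Step 1: Find critical t-value
- Confidence level = 0.9
- Degrees of freedom = n - 2 = 26 - 2 = 24
- t*(α/2, 24) = 1.7109

Step 2: Calculate margin of error
Margin = 1.7109 × 0.2370 = 0.4055

Step 3: Construct interval
CI = 3.1454 ± 0.4055
CI = (2.7399, 3.5509)

Interpretation: intervals built this way capture the true β₁ in 90% of repeated samples; here the plausible range for the per-unit effect of x on y is 2.7399 to 3.5509.
Since 0 is outside the interval, a two-sided test at α = 0.10 would reject H₀: β₁ = 0.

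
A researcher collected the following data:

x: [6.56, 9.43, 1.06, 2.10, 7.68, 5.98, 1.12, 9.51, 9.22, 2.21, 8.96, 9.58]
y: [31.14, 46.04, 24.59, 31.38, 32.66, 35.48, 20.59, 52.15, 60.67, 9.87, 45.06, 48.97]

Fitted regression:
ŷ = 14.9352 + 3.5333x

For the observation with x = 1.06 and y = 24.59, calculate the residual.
Residual = 5.9095

The residual is the difference between the actual value and the predicted value:

Residual = y - ŷ

Step 1: Calculate predicted value
ŷ = 14.9352 + 3.5333 × 1.06
ŷ = 18.6805

Step 2: Calculate residual
Residual = 24.59 - 18.6805
Residual = 5.9095

The residual is positive, so the observed y = 24.59 sits above the regression line (the line underestimates it by 5.9095).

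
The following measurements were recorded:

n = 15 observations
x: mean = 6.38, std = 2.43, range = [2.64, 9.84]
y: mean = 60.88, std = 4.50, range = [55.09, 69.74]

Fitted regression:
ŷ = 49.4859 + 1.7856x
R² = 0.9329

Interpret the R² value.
R² = 0.9329 means 93.29% of the variation in y is explained by the linear relationship with x. This indicates a strong fit.

R² (coefficient of determination) measures the proportion of variance in y explained by the regression model.

Here R² = 0.9329:
- Explained: 93.29% of the variation in y
- Unexplained (residual): 100% − 93.29% = 6.71%
- Rule of thumb (below 0.3 weak; 0.3 to below 0.7 moderate; 0.7 and above strong) → strong

Equivalently, for simple linear regression R² = r², so |r| = √0.9329 ≈ 0.9659.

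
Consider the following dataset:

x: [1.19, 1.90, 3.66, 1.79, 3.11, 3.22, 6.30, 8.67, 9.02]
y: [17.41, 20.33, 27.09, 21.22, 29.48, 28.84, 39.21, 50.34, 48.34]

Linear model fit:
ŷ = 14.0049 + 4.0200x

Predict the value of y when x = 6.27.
ŷ = 39.2103

x = 6.27 lies inside the observed range [1.19, 9.02], so the fitted equation applies directly:

ŷ = 14.0049 + 4.0200 × 6.27
ŷ = 14.0049 + 25.2054
ŷ = 39.2103

This is the fitted mean response at that x — an individual observation would come with a wider prediction interval.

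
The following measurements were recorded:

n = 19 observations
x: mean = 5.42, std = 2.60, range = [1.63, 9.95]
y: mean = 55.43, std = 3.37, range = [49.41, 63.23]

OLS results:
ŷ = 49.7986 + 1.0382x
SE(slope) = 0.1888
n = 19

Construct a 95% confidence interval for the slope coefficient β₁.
The 95% CI for β₁ is (0.6399, 1.4365)

Confidence interval for the slope:

The 95% CI for β₁ is: β̂₁ ± t*(α/2, n-2) × SE(β̂₁)

Step 1: Find critical t-value
- Confidence level = 0.95
- Degrees of freedom = n - 2 = 19 - 2 = 17
- t*(α/2, 17) = 2.1098

Step 2: Calculate margin of error
Margin = 2.1098 × 0.1888 = 0.3983

Step 3: Construct interval
CI = 1.0382 ± 0.3983
CI = (0.6399, 1.4365)

Interpretation: intervals built this way capture the true β₁ in 95% of repeated samples; here the plausible range for the per-unit effect of x on y is 0.6399 to 1.4365.
The interval does not include 0, suggesting a significant linear relationship.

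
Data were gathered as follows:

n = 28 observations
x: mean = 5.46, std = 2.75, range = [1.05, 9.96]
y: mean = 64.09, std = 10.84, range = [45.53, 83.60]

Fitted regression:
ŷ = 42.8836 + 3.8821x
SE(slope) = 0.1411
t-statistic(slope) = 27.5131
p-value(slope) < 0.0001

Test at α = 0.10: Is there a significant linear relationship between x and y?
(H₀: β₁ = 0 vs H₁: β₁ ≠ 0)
p-value < 0.0001 < α = 0.10, so we reject H₀. The relationship is significant.

Hypothesis test for the slope coefficient:

H₀: β₁ = 0 (no linear relationship)
H₁: β₁ ≠ 0 (linear relationship exists)

Test statistic: t = β̂₁ / SE(β̂₁) = 3.8821 / 0.1411 = 27.5131

The p-value (<0.0001) is the probability, under H₀, of a t-statistic at least as extreme as |t| = 27.5131 (two-sided, df = n − 2 = 26).

Decision rule: reject H₀ if p-value < α.
p-value < 0.0001 < α = 0.10 → reject H₀.

Conclusion: the linear association between x and y is significant at the 10% level.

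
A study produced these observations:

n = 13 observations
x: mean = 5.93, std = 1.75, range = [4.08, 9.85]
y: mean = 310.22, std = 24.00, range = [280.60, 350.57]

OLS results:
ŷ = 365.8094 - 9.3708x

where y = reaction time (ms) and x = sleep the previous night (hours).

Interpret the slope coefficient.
On average, reaction time is about 9.3708 ms lower for every extra hour of sleep.

The slope coefficient β₁ = -9.3708 represents the marginal effect of sleep on reaction time.

Interpretation:
- Sleep up by 1 hour → predicted reaction time decreases by 9.3708 ms
- This is a linear approximation: the same per-unit change is assumed across the whole observed x range
- The sign (−) gives the direction; the magnitude 9.3708 gives the size of the effect per hour

(β₀ = 365.8094 is the fitted value at x = 0 and is not part of the slope interpretation.)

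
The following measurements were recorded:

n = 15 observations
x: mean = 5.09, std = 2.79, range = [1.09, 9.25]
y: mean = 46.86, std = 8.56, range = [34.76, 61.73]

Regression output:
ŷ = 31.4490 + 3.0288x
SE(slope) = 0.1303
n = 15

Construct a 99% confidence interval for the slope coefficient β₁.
The 99% CI for β₁ is (2.6363, 3.4213)

Confidence interval for the slope:

The 99% CI for β₁ is: β̂₁ ± t*(α/2, n-2) × SE(β̂₁)

Step 1: Find critical t-value
- Confidence level = 0.99
- Degrees of freedom = n - 2 = 15 - 2 = 13
- t*(α/2, 13) = 3.0123

Step 2: Calculate margin of error
Margin = 3.0123 × 0.1303 = 0.3925

Step 3: Construct interval
CI = 3.0288 ± 0.3925
CI = (2.6363, 3.4213)

Interpretation: each one-unit increase in x is associated with a change in mean y of between 2.6363 and 3.4213, with 99% confidence.
The interval does not include 0, suggesting a significant linear relationship.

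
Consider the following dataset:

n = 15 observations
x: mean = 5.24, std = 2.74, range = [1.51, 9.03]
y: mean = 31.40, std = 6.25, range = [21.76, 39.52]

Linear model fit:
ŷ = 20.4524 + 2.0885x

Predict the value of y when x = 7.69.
ŷ = 36.5130

To predict y for x = 7.69, substitute into the regression equation:

ŷ = 20.4524 + 2.0885 × 7.69
ŷ = 20.4524 + 16.0606
ŷ = 36.5130

This is a point prediction; actual observations scatter around it by roughly the residual standard deviation.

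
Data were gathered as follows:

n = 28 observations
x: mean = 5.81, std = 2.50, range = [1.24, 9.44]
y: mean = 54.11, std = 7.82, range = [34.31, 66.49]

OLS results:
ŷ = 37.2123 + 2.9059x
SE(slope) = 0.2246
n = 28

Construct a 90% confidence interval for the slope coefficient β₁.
The 90% CI for β₁ is (2.5228, 3.2890)

Confidence interval for the slope:

The 90% CI for β₁ is: β̂₁ ± t*(α/2, n-2) × SE(β̂₁)

Step 1: Find critical t-value
- Confidence level = 0.9
- Degrees of freedom = n - 2 = 28 - 2 = 26
- t*(α/2, 26) = 1.7056

Step 2: Calculate margin of error
Margin = 1.7056 × 0.2246 = 0.3831

Step 3: Construct interval
CI = 2.9059 ± 0.3831
CI = (2.5228, 3.2890)

Interpretation: each one-unit increase in x is associated with a change in mean y of between 2.5228 and 3.2890, with 90% confidence.
The interval does not include 0, suggesting a significant linear relationship.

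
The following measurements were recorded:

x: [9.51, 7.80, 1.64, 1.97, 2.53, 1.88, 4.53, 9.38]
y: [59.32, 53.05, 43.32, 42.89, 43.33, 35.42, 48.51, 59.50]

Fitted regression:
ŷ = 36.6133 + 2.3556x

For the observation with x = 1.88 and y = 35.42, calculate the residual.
Residual = -5.6218

The residual is the difference between the actual value and the predicted value:

Residual = y - ŷ

Step 1: Calculate predicted value
ŷ = 36.6133 + 2.3556 × 1.88
ŷ = 41.0418

Step 2: Calculate residual
Residual = 35.42 - 41.0418
Residual = -5.6218

Sign check: y < ŷ, so the point is below the line and the fit overestimates here.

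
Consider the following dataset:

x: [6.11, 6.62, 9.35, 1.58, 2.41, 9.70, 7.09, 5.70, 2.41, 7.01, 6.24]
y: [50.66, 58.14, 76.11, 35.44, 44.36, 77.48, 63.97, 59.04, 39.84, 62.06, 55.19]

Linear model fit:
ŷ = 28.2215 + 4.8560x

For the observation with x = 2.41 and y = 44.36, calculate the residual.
Residual = 4.4355

The residual is the difference between the actual value and the predicted value:

Residual = y - ŷ

Step 1: Calculate predicted value
ŷ = 28.2215 + 4.8560 × 2.41
ŷ = 39.9245

Step 2: Calculate residual
Residual = 44.36 - 39.9245
Residual = 4.4355

The residual is positive, so the observed y = 44.36 sits above the regression line (the line underestimates it by 4.4355).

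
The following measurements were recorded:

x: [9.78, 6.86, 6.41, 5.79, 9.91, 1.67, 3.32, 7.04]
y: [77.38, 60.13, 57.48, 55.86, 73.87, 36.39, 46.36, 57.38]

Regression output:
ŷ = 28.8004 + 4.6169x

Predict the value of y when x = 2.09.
ŷ = 38.4497

Plug x = 2.09 into the fitted line:

ŷ = 28.8004 + 4.6169 × 2.09
ŷ = 28.8004 + 9.6493
ŷ = 38.4497

This is the fitted mean response at that x — an individual observation would come with a wider prediction interval.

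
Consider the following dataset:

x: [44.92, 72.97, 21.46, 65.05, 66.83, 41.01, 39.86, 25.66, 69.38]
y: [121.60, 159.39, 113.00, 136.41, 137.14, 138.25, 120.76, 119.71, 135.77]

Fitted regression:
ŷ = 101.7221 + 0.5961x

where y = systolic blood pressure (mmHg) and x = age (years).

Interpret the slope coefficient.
An increase of one year in age is associated with a 0.5961 mmHg increase in predicted blood pressure.

The slope coefficient β₁ = 0.5961 represents the marginal effect of age on blood pressure.

Interpretation:
- Age up by 1 year → predicted blood pressure increases by 0.5961 mmHg
- This is a linear approximation: the same per-unit change is assumed across the whole observed x range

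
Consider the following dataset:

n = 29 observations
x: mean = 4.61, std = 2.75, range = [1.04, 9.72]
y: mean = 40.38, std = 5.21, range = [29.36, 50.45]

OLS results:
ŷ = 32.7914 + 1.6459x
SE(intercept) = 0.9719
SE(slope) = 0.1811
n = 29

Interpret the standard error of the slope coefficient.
SE(slope) = 0.1811 measures the uncertainty in the estimated slope. The coefficient is estimated precisely (SE/|β̂₁| = 11.0%).

What SE measures:
- The standard error quantifies the sampling variability of the coefficient estimate
- It is the estimated standard deviation of β̂₁ across hypothetical repeated samples of the same size
- Smaller SE → more precise estimate

Relative precision:
- SE / |β̂₁| = 0.1811 / 1.6459 = 11.0%
- Rule of thumb (under 20%: precise; 20% to under 50%: moderately precise; 50% or more: imprecise) → precise

Rough 95% range (±2 SE): 1.6459 ± 0.3622 → (1.2837, 2.0081).

What drives SE(β̂₁): more residual scatter → larger SE; larger n (here n = 29) → smaller SE.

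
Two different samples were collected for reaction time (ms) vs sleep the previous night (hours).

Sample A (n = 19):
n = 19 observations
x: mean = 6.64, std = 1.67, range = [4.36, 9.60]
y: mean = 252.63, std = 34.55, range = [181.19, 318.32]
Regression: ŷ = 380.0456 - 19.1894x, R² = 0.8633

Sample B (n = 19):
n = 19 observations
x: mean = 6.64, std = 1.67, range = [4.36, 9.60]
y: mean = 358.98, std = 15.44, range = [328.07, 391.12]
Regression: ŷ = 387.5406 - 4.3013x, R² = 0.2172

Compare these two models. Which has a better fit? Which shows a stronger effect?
Model A has the better fit (R² = 0.8633 vs 0.2172). Model A shows the stronger effect (|β₁| = 19.1894 vs 4.3013).

Model Comparison:

Which explains more variance? (R²)
- Model A: R² = 0.8633 → 86.33% of variance in reaction time explained
- Model B: R² = 0.2172 → 21.72% of variance in reaction time explained
- 0.8633 > 0.2172 → Model A has the better fit

Strength of effect — compare |β₁|:
- Model A: β₁ = -19.1894 → predicted reaction time falls 19.1894 ms per additional hour of sleep
- Model B: β₁ = -4.3013 → predicted reaction time falls 4.3013 ms per additional hour of sleep
- |-19.1894| > |-4.3013| → Model A shows the stronger marginal effect

Note: R² measures how tightly points cluster around the line; β₁ measures how steep the line is — they answer different questions.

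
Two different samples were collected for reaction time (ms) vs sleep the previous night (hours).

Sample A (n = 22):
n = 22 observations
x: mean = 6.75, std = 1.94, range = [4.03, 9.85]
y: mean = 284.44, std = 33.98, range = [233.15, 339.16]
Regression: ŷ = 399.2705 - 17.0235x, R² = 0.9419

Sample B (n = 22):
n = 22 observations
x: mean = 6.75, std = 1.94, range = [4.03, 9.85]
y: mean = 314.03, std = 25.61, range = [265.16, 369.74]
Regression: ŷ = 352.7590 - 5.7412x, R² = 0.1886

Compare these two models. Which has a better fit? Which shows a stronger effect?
Model A has the better fit (R² = 0.9419 vs 0.1886). Model A shows the stronger effect (|β₁| = 17.0235 vs 5.7412).

Model Comparison:

Which explains more variance? (R²)
- Model A: R² = 0.9419 → 94.19% of variance in reaction time explained
- Model B: R² = 0.1886 → 18.86% of variance in reaction time explained
- 0.9419 > 0.1886 → Model A has the better fit

Effect size (slope magnitude):
- Model A: β₁ = -17.0235 → predicted reaction time falls 17.0235 ms per additional hour of sleep
- Model B: β₁ = -5.7412 → predicted reaction time falls 5.7412 ms per additional hour of sleep
- |-17.0235| > |-5.7412| → Model A shows the stronger marginal effect

Notes:
- A steeper slope doesn't make a better model if the scatter around the line is large.
- R² measures how tightly points cluster around the line; β₁ measures how steep the line is — they answer different questions.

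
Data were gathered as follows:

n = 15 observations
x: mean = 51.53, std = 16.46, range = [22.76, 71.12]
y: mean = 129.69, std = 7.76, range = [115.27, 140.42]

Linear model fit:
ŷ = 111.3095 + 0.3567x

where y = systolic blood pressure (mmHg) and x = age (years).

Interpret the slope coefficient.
On average, blood pressure is about 0.3567 mmHg higher for every extra year of age.

The slope coefficient β₁ = 0.3567 represents the marginal effect of age on blood pressure.

Interpretation:
- Age up by 1 year → predicted blood pressure increases by 0.3567 mmHg
- The effect is assumed constant over the observed range of x (linearity)

(β₀ = 111.3095 is the fitted value at x = 0 and is not part of the slope interpretation.)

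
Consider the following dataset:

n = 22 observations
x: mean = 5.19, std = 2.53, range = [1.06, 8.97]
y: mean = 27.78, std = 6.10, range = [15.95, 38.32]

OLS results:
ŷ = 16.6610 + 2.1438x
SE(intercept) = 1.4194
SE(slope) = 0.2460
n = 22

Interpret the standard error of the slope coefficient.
SE(slope) = 0.2460 measures the uncertainty in the estimated slope. The coefficient is estimated precisely (SE/|β̂₁| = 11.5%).

What SE measures:
- The standard error quantifies the sampling variability of the coefficient estimate
- It is the estimated standard deviation of β̂₁ across hypothetical repeated samples of the same size
- Smaller SE → more precise estimate

Relative precision:
- SE / |β̂₁| = 0.2460 / 2.1438 = 11.5%
- Rule of thumb (under 20%: precise; 20% to under 50%: moderately precise; 50% or more: imprecise) → precise

Rough 95% range (±2 SE): 2.1438 ± 0.4920 → (1.6518, 2.6358).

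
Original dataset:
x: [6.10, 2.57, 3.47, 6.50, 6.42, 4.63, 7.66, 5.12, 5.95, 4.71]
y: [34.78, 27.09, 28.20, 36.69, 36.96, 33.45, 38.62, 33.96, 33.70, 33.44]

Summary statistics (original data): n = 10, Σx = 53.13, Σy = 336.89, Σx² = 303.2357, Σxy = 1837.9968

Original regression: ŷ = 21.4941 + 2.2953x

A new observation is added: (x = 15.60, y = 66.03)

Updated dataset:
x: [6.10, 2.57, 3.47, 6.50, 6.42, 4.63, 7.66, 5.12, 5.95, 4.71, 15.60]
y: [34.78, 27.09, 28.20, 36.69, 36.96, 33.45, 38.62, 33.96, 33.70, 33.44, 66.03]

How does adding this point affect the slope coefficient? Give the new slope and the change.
New slope β₁ = 2.9921 versus 2.2953 before: a change of +0.6968 (+30.4%).

The new point has HIGH LEVERAGE: x = 15.60 is far from the original mean x̄ = 53.13/10 ≈ 5.31 (original range [2.57, 7.66]).

Step 1: Update the sums with the new point (n goes from 10 to 11)
Σx  = 53.13 + 15.60 = 68.73
Σy  = 336.89 + 66.03 = 402.92
Σx² = 303.2357 + 15.60² = 303.2357 + 243.3600 = 546.5957
Σxy = 1837.9968 + 15.60×66.03 = 1837.9968 + 1030.0680 = 2868.0648

Step 2: Recompute the slope with b₁ = (nΣxy − ΣxΣy) / (nΣx² − (Σx)²)
Numerator   = 11×2868.0648 − 68.73×402.92 = 31548.7128 − 27692.6916 = 3856.0212
Denominator = 11×546.5957 − 68.73² = 6012.5527 − 4723.8129 = 1288.7398
b₁(new) = 3856.0212 / 1288.7398 = 2.9921

(Same formula on the original sums: (10×1837.9968 − 53.13×336.89) / (10×303.2357 − 53.13²) = 481.0023 / 209.5601 = 2.2953, matching the given fit.)

Step 3: Change in slope
Δβ₁ = 2.9921 − 2.2953 = +0.6968
Relative change = +0.6968 / 2.2953 × 100% = +30.4%
→ the slope increases when the point is added.

Because the point sits above the extension of the original line at a high-leverage x, it tilts the fit up.
In practice: investigate whether it comes from the same population as the rest of the sample.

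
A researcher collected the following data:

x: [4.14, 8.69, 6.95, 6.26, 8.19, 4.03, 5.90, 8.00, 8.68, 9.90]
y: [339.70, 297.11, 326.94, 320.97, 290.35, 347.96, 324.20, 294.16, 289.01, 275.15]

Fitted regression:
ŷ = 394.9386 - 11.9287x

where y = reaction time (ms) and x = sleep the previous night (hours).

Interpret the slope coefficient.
For each additional hour of sleep, predicted reaction time decreases by approximately 11.9287 ms.

β₁ = -11.9287 is the change in predicted reaction time (ms) per additional hour of sleep.

Interpretation:
- Sleep up by 1 hour → predicted reaction time decreases by 11.9287 ms
- The effect is assumed constant over the observed range of x (linearity)
- The slope describes association in these data, not necessarily a causal effect

The intercept β₀ = 394.9386 is the predicted reaction time when sleep = 0; since the smallest observed x is 4.03, this is an extrapolation and mainly anchors the line.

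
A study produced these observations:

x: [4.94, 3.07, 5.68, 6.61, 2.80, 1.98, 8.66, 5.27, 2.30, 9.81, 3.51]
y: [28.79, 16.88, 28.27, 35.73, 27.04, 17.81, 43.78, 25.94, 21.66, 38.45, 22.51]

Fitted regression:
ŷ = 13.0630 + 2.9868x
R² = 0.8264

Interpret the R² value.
About 82.64% of the variability in y is accounted for by the regression on x (R² = 0.8264) — a strong linear fit.

R² (coefficient of determination) measures the proportion of variance in y explained by the regression model.

Here R² = 0.8264:
- Explained: 82.64% of the variation in y
- Unexplained (residual): 100% − 82.64% = 17.36%
- Rule of thumb (below 0.3 weak; 0.3 to below 0.7 moderate; 0.7 and above strong) → strong

Equivalently, for simple linear regression R² = r², so |r| = √0.8264 ≈ 0.9091.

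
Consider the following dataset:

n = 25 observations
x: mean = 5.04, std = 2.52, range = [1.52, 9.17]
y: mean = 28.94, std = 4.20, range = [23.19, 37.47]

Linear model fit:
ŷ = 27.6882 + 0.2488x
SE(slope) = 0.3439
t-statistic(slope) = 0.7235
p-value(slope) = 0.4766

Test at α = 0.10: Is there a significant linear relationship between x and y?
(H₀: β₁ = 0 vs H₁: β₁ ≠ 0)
Since p-value = 0.4766 ≥ α = 0.10, fail to reject H₀ — the slope is not significantly different from 0.

Hypothesis test for the slope coefficient:

H₀: β₁ = 0 (no linear relationship)
H₁: β₁ ≠ 0 (linear relationship exists)

Test statistic: t = β̂₁ / SE(β̂₁) = 0.2488 / 0.3439 = 0.7235

With df = 23, the two-sided p-value for |t| = 0.7235 is 0.4766.

Decision rule: reject H₀ if p-value < α.
p-value = 0.4766 ≥ α = 0.10 → fail to reject H₀.

Conclusion: the linear association between x and y is not significant at the 10% level.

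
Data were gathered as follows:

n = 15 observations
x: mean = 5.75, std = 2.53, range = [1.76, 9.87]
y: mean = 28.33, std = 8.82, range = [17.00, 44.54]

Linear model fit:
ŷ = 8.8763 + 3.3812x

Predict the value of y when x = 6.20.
ŷ = 29.8397

Plug x = 6.20 into the fitted line:

ŷ = 8.8763 + 3.3812 × 6.20
ŷ = 8.8763 + 20.9634
ŷ = 29.8397

This is the fitted mean response at that x — an individual observation would come with a wider prediction interval.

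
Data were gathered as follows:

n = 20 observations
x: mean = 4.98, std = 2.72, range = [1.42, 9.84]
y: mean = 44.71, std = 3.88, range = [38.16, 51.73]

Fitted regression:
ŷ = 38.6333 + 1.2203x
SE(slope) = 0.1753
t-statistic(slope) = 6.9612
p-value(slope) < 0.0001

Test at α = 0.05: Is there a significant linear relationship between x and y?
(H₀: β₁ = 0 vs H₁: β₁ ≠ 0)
p-value < 0.0001 < α = 0.05, so we reject H₀. The relationship is significant.

Hypothesis test for the slope coefficient:

H₀: β₁ = 0 (no linear relationship)
H₁: β₁ ≠ 0 (linear relationship exists)

Test statistic: t = β̂₁ / SE(β̂₁) = 1.2203 / 0.1753 = 6.9612

The p-value (<0.0001) is the probability, under H₀, of a t-statistic at least as extreme as |t| = 6.9612 (two-sided, df = n − 2 = 18).

Decision rule: reject H₀ if p-value < α.
p-value < 0.0001 < α = 0.05 → reject H₀.

At α = 0.05 the data do provide convincing evidence of a nonzero slope.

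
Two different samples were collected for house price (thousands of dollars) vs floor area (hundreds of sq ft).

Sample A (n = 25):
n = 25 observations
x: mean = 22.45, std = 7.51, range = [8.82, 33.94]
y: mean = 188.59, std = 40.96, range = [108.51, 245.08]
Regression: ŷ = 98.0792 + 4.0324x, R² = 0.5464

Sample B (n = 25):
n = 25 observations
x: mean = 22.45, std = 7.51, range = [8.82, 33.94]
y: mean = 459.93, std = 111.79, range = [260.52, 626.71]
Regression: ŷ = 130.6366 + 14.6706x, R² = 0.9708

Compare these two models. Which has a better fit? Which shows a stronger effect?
Model B has the better fit (R² = 0.9708 vs 0.5464). Model B shows the stronger effect (|β₁| = 14.6706 vs 4.0324).

Model Comparison:

Fit — compare R²:
- Model A: R² = 0.5464 → 54.64% of variance in house price explained
- Model B: R² = 0.9708 → 97.08% of variance in house price explained
- 0.9708 > 0.5464 → Model B has the better fit

Which has the larger per-hundred sq ft effect? (|β₁|)
- Model A: β₁ = 4.0324 → predicted house price rises 4.0324 thousand dollars per additional hundred sq ft of floor area
- Model B: β₁ = 14.6706 → predicted house price rises 14.6706 thousand dollars per additional hundred sq ft of floor area
- |4.0324| < |14.6706| → Model B shows the stronger marginal effect

Notes:
- A better fit (higher R²) doesn't necessarily mean a more important relationship.
- The two samples could reflect different populations, time periods, or measurement quality.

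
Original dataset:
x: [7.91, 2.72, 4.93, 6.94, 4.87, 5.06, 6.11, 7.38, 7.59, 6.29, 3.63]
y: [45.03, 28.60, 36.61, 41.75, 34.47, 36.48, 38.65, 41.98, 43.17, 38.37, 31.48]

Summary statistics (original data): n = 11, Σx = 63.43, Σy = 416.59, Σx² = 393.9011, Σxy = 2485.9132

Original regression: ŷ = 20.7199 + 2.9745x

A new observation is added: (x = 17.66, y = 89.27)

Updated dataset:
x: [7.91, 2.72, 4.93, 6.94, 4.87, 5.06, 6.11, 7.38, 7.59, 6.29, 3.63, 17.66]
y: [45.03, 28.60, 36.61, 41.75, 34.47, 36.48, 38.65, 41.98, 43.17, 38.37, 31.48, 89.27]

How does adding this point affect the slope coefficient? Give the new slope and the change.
The slope changes from 2.9745 to 4.0813 (change of +1.1068, or +37.2%).

The new point has HIGH LEVERAGE: x = 17.66 is far from the original mean x̄ = 63.43/11 ≈ 5.77 (original range [2.72, 7.91]).

Step 1: Update the sums with the new point (n goes from 11 to 12)
Σx  = 63.43 + 17.66 = 81.09
Σy  = 416.59 + 89.27 = 505.86
Σx² = 393.9011 + 17.66² = 393.9011 + 311.8756 = 705.7767
Σxy = 2485.9132 + 17.66×89.27 = 2485.9132 + 1576.5082 = 4062.4214

Step 2: Recompute the slope with b₁ = (nΣxy − ΣxΣy) / (nΣx² − (Σx)²)
Numerator   = 12×4062.4214 − 81.09×505.86 = 48749.0568 − 41020.1874 = 7728.8694
Denominator = 12×705.7767 − 81.09² = 8469.3204 − 6575.5881 = 1893.7323
b₁(new) = 7728.8694 / 1893.7323 = 4.0813

(Same formula on the original sums: (11×2485.9132 − 63.43×416.59) / (11×393.9011 − 63.43²) = 920.7415 / 309.5472 = 2.9745, matching the given fit.)

Step 3: Change in slope
Δβ₁ = 4.0813 − 2.9745 = +1.1068
Relative change = +1.1068 / 2.9745 × 100% = +37.2%
→ the slope increases when the point is added.

A high-leverage point only changes the slope if it is off the original line; here y = 89.27 is above the original trend, so the slope increases.
In practice: investigate whether it comes from the same population as the rest of the sample.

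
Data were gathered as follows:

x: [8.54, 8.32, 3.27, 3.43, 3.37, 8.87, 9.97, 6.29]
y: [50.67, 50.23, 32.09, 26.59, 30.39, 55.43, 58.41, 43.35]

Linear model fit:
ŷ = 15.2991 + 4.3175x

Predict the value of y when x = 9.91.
ŷ = 58.0855

To predict y for x = 9.91, substitute into the regression equation:

ŷ = 15.2991 + 4.3175 × 9.91
ŷ = 15.2991 + 42.7864
ŷ = 58.0855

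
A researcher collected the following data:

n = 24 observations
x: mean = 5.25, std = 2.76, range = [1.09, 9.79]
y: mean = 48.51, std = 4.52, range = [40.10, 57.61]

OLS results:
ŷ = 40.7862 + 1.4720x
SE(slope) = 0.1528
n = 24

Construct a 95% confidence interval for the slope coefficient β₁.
The 95% CI for β₁ is (1.1551, 1.7889)

Confidence interval for the slope:

The 95% CI for β₁ is: β̂₁ ± t*(α/2, n-2) × SE(β̂₁)

Step 1: Find critical t-value
- Confidence level = 0.95
- Degrees of freedom = n - 2 = 24 - 2 = 22
- t*(α/2, 22) = 2.0739

Step 2: Calculate margin of error
Margin = 2.0739 × 0.1528 = 0.3169

Step 3: Construct interval
CI = 1.4720 ± 0.3169
CI = (1.1551, 1.7889)

Interpretation: each one-unit increase in x is associated with a change in mean y of between 1.1551 and 1.7889, with 95% confidence.
Both endpoints are positive, so the data support a genuinely positive slope at this confidence level.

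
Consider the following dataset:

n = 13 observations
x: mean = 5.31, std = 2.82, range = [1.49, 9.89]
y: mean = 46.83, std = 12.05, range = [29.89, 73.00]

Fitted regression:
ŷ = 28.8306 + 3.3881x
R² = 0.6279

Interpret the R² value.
About 62.79% of the variability in y is accounted for by the regression on x (R² = 0.6279) — a moderate linear fit.

R² = 1 − SS_res/SS_tot compares the residual scatter to the total scatter of y about its mean.

Here R² = 0.6279:
- Explained: 62.79% of the variation in y
- Unexplained (residual): 100% − 62.79% = 37.21%
- Rule of thumb (below 0.3 weak; 0.3 to below 0.7 moderate; 0.7 and above strong) → moderate

Note: R² never decreases when predictors are added, so it should not be used alone to compare models of different size.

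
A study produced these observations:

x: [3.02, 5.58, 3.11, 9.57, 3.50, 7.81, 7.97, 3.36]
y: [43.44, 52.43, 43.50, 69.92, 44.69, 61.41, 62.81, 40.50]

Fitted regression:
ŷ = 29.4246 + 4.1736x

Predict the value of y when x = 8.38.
ŷ = 64.3994

Plug x = 8.38 into the fitted line:

ŷ = 29.4246 + 4.1736 × 8.38
ŷ = 29.4246 + 34.9748
ŷ = 64.3994

This is a point prediction; actual observations scatter around it by roughly the residual standard deviation.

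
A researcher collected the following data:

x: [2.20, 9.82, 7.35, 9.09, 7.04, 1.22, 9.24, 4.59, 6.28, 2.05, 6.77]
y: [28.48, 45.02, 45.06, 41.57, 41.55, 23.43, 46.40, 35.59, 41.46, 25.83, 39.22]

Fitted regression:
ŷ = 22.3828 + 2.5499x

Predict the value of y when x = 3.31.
ŷ = 30.8230

Plug x = 3.31 into the fitted line:

ŷ = 22.3828 + 2.5499 × 3.31
ŷ = 22.3828 + 8.4402
ŷ = 30.8230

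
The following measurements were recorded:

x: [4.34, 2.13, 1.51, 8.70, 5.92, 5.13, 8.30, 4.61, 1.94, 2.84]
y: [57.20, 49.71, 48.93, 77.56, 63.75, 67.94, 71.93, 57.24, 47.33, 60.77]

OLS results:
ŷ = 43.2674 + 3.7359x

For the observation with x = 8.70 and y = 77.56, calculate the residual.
Residual = 1.7903

The residual is the difference between the actual value and the predicted value:

Residual = y - ŷ

Step 1: Calculate predicted value
ŷ = 43.2674 + 3.7359 × 8.70
ŷ = 75.7697

Step 2: Calculate residual
Residual = 77.56 - 75.7697
Residual = 1.7903

Interpretation: the model underestimates the actual value by 1.7903 at this point (positive residual → observation lies above the fitted line).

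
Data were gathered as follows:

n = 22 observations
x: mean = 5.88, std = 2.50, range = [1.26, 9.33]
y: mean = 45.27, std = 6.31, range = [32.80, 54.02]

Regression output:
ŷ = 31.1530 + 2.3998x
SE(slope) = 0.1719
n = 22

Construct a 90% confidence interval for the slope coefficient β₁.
The 90% CI for β₁ is (2.1033, 2.6963)

Confidence interval for the slope:

The 90% CI for β₁ is: β̂₁ ± t*(α/2, n-2) × SE(β̂₁)

Step 1: Find critical t-value
- Confidence level = 0.9
- Degrees of freedom = n - 2 = 22 - 2 = 20
- t*(α/2, 20) = 1.7247

Step 2: Calculate margin of error
Margin = 1.7247 × 0.1719 = 0.2965

Step 3: Construct interval
CI = 2.3998 ± 0.2965
CI = (2.1033, 2.6963)

Interpretation: intervals built this way capture the true β₁ in 90% of repeated samples; here the plausible range for the per-unit effect of x on y is 2.1033 to 2.6963.
Both endpoints are positive, so the data support a genuinely positive slope at this confidence level.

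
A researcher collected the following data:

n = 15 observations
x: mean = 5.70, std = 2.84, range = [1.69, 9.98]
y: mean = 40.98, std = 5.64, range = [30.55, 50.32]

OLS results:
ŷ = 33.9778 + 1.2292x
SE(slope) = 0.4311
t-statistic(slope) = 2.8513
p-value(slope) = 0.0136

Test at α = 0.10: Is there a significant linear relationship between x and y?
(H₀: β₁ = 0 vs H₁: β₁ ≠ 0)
p-value = 0.0136 < α = 0.10, so we reject H₀. The relationship is significant.

Hypothesis test for the slope coefficient:

H₀: β₁ = 0 (no linear relationship)
H₁: β₁ ≠ 0 (linear relationship exists)

Test statistic: t = β̂₁ / SE(β̂₁) = 1.2292 / 0.4311 = 2.8513

p = 0.0136: how often a slope estimate this far from 0 (in SE units) would arise by chance if β₁ were truly 0.

Decision rule: reject H₀ if p-value < α.
p-value = 0.0136 < α = 0.10 → reject H₀.

There is sufficient evidence at the 10% significance level to conclude that a linear relationship exists between x and y.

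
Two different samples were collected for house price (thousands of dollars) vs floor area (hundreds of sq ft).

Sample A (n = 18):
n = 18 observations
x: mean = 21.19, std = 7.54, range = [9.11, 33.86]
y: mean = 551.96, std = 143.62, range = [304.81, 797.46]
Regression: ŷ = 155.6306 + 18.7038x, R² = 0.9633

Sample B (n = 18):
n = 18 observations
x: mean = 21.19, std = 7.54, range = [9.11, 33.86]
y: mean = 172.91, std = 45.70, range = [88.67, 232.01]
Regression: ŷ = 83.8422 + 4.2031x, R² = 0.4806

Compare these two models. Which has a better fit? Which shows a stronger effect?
Model A has the better fit (R² = 0.9633 vs 0.4806). Model A shows the stronger effect (|β₁| = 18.7038 vs 4.2031).

Model Comparison:

Fit — compare R²:
- Model A: R² = 0.9633 → 96.33% of variance in house price explained
- Model B: R² = 0.4806 → 48.06% of variance in house price explained
- 0.9633 > 0.4806 → Model A has the better fit

Which has the larger per-hundred sq ft effect? (|β₁|)
- Model A: β₁ = 18.7038 → predicted house price rises 18.7038 thousand dollars per additional hundred sq ft of floor area
- Model B: β₁ = 4.2031 → predicted house price rises 4.2031 thousand dollars per additional hundred sq ft of floor area
- |18.7038| > |4.2031| → Model A shows the stronger marginal effect

Notes:
- A better fit (higher R²) doesn't necessarily mean a more important relationship.
- A steeper slope doesn't make a better model if the scatter around the line is large.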